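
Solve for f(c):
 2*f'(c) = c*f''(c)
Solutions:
 f(c) = C1 + C2*c^3


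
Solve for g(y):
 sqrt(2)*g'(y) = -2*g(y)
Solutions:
 g(y) = C1*exp(-sqrt(2)*y)


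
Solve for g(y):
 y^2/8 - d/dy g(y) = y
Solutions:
 g(y) = C1 + y^3/24 - y^2/2


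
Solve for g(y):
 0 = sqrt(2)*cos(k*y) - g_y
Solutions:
 g(y) = C1 + sqrt(2)*sin(k*y)/k


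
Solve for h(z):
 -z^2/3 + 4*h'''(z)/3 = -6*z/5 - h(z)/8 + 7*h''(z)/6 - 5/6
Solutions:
 h(z) = C1*exp(z/2) + C2*exp(z*(3 - sqrt(57))/16) + C3*exp(z*(3 + sqrt(57))/16) + 8*z^2/3 - 48*z/5 + 388/9


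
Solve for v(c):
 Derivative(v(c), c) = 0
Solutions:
 v(c) = C1


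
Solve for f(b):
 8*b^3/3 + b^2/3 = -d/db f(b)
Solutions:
 f(b) = C1 - 2*b^4/3 - b^3/9


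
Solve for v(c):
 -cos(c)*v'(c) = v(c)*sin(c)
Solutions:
 v(c) = C1*cos(c)


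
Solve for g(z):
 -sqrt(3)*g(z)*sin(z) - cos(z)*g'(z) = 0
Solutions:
 g(z) = C1*cos(z)^(sqrt(3))


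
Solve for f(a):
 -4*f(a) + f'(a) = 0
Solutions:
 f(a) = C1*exp(4*a)


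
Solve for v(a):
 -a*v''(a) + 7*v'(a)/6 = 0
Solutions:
 v(a) = C1 + C2*a^(13/6)


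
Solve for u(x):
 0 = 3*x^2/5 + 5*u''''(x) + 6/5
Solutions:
 u(x) = C1 + C2*x + C3*x^2 + C4*x^3 - x^6/3000 - x^4/100


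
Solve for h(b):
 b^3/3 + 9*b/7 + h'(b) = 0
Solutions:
 h(b) = C1 - b^4/12 - 9*b^2/14


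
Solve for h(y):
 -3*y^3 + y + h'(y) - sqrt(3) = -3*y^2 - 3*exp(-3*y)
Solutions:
 h(y) = C1 + 3*y^4/4 - y^3 - y^2/2 + sqrt(3)*y + exp(-3*y)


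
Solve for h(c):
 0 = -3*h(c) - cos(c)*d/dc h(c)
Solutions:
 h(c) = C1*(sin(c) - 1)^(3/2)/(sin(c) + 1)^(3/2)


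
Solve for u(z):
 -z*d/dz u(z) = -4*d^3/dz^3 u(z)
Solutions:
 u(z) = C1 + Integral(C2*airyai(2^(1/3)*z/2) + C3*airybi(2^(1/3)*z/2), z)


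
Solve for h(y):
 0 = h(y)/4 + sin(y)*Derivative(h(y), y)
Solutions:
 h(y) = C1*(cos(y) + 1)^(1/8)/(cos(y) - 1)^(1/8)


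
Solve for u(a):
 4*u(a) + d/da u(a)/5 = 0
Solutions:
 u(a) = C1*exp(-20*a)


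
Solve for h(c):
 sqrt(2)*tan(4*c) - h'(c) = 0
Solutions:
 h(c) = C1 - sqrt(2)*log(cos(4*c))/4


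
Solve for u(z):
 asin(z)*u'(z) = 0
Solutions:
 u(z) = C1


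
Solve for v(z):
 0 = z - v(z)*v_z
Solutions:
 v(z) = -sqrt(C1 + z^2)
 v(z) = sqrt(C1 + z^2)


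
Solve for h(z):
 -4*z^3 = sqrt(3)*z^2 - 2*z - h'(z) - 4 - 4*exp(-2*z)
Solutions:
 h(z) = C1 + z^4 + sqrt(3)*z^3/3 - z^2 - 4*z + 2*exp(-2*z)


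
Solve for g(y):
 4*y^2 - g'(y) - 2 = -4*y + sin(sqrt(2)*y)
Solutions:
 g(y) = C1 + 4*y^3/3 + 2*y^2 - 2*y + sqrt(2)*cos(sqrt(2)*y)/2


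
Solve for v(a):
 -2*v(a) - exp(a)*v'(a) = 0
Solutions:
 v(a) = C1*exp(2*exp(-a))


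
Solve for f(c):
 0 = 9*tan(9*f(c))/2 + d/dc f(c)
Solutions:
 f(c) = -asin(C1*exp(-81*c/2))/9 + pi/9
 f(c) = asin(C1*exp(-81*c/2))/9


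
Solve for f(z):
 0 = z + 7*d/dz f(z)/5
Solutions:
 f(z) = C1 - 5*z^2/14


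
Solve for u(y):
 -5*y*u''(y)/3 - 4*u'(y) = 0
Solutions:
 u(y) = C1 + C2/y^(7/5)


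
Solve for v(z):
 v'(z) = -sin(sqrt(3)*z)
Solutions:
 v(z) = C1 + sqrt(3)*cos(sqrt(3)*z)/3


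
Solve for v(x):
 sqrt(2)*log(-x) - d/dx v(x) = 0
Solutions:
 v(x) = C1 + sqrt(2)*x*log(-x) - sqrt(2)*x


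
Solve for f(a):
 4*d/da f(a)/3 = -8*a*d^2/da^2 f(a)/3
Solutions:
 f(a) = C1 + C2*sqrt(a)


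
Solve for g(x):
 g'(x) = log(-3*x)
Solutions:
 g(x) = C1 + x*log(-x) + x*(-1 + log(3))


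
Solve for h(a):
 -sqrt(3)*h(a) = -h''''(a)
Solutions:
 h(a) = C1*exp(-3^(1/8)*a) + C2*exp(3^(1/8)*a) + C3*sin(3^(1/8)*a) + C4*cos(3^(1/8)*a)


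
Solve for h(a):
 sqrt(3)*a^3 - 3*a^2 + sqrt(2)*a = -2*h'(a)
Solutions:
 h(a) = C1 - sqrt(3)*a^4/8 + a^3/2 - sqrt(2)*a^2/4


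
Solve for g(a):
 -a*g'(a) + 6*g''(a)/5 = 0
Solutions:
 g(a) = C1 + C2*erfi(sqrt(15)*a/6)


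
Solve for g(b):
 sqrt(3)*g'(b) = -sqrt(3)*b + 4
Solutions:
 g(b) = C1 - b^2/2 + 4*sqrt(3)*b/3


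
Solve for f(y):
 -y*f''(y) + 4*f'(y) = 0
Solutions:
 f(y) = C1 + C2*y^5


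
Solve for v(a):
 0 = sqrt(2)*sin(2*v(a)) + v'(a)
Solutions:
 v(a) = pi - acos((-C1 - exp(4*sqrt(2)*a))/(C1 - exp(4*sqrt(2)*a)))/2
 v(a) = acos((-C1 - exp(4*sqrt(2)*a))/(C1 - exp(4*sqrt(2)*a)))/2


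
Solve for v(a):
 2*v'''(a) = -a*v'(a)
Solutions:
 v(a) = C1 + Integral(C2*airyai(-2^(2/3)*a/2) + C3*airybi(-2^(2/3)*a/2), a)


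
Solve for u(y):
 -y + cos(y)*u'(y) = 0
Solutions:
 u(y) = C1 + Integral(y/cos(y), y)


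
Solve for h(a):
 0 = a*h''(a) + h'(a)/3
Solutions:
 h(a) = C1 + C2*a^(2/3)


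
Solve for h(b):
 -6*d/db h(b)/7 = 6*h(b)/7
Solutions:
 h(b) = C1*exp(-b)


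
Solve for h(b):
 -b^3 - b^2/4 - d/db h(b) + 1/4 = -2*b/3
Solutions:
 h(b) = C1 - b^4/4 - b^3/12 + b^2/3 + b/4


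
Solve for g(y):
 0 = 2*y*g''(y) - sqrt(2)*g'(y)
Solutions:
 g(y) = C1 + C2*y^(sqrt(2)/2 + 1)


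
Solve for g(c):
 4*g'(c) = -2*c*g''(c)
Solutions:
 g(c) = C1 + C2/c


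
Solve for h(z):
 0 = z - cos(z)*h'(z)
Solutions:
 h(z) = C1 + Integral(z/cos(z), z)


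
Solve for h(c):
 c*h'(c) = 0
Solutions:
 h(c) = C1


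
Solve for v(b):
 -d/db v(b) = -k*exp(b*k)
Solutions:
 v(b) = C1 + exp(b*k)


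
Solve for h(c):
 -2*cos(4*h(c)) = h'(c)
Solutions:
 h(c) = -asin((C1 + exp(16*c))/(C1 - exp(16*c)))/4 + pi/4
 h(c) = asin((C1 + exp(16*c))/(C1 - exp(16*c)))/4


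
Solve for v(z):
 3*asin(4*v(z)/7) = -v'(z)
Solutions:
 Integral(1/asin(4*_y/7), (_y, v(z))) = C1 - 3*z


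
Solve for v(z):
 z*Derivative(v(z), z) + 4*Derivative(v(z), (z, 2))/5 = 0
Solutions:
 v(z) = C1 + C2*erf(sqrt(10)*z/4)


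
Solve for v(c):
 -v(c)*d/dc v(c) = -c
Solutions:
 v(c) = -sqrt(C1 + c^2)
 v(c) = sqrt(C1 + c^2)


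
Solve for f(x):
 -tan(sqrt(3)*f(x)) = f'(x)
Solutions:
 f(x) = sqrt(3)*(pi - asin(C1*exp(-sqrt(3)*x)))/3
 f(x) = sqrt(3)*asin(C1*exp(-sqrt(3)*x))/3


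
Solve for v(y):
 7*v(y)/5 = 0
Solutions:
 v(y) = 0


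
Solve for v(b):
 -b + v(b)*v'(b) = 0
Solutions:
 v(b) = -sqrt(C1 + b^2)
 v(b) = sqrt(C1 + b^2)


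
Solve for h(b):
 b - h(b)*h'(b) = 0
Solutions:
 h(b) = -sqrt(C1 + b^2)
 h(b) = sqrt(C1 + b^2)


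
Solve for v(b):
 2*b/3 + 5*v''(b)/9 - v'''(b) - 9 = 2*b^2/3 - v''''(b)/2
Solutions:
 v(b) = C1 + C2*b + b^4/10 + 13*b^3/25 + 2457*b^2/250 + (C3*sin(b/3) + C4*cos(b/3))*exp(b)


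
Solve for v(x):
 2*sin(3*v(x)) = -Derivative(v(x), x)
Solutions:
 v(x) = -acos((-C1 - exp(12*x))/(C1 - exp(12*x)))/3 + 2*pi/3
 v(x) = acos((-C1 - exp(12*x))/(C1 - exp(12*x)))/3


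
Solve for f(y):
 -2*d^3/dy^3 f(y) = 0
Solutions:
 f(y) = C1 + C2*y + C3*y^2


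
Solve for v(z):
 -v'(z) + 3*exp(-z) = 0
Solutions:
 v(z) = C1 - 3*exp(-z)


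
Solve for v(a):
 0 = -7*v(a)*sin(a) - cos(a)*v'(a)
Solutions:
 v(a) = C1*cos(a)^7


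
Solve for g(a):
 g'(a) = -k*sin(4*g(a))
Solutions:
 g(a) = -acos((-C1 - exp(8*a*k))/(C1 - exp(8*a*k)))/4 + pi/2
 g(a) = acos((-C1 - exp(8*a*k))/(C1 - exp(8*a*k)))/4


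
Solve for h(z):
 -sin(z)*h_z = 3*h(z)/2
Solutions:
 h(z) = C1*(cos(z) + 1)^(3/4)/(cos(z) - 1)^(3/4)


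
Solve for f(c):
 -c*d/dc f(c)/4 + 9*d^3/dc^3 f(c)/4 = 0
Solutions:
 f(c) = C1 + Integral(C2*airyai(3^(1/3)*c/3) + C3*airybi(3^(1/3)*c/3), c)


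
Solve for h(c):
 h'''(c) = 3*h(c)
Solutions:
 h(c) = C3*exp(3^(1/3)*c) + (C1*sin(3^(5/6)*c/2) + C2*cos(3^(5/6)*c/2))*exp(-3^(1/3)*c/2)


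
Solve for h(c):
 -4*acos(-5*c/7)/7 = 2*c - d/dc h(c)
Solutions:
 h(c) = C1 + c^2 + 4*c*acos(-5*c/7)/7 + 4*sqrt(49 - 25*c^2)/35


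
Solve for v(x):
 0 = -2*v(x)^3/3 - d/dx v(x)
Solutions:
 v(x) = -sqrt(6)*sqrt(-1/(C1 - 2*x))/2
 v(x) = sqrt(6)*sqrt(-1/(C1 - 2*x))/2


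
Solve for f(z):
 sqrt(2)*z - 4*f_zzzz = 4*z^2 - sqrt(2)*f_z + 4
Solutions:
 f(z) = C1 + C4*exp(sqrt(2)*z/2) + 2*sqrt(2)*z^3/3 - z^2/2 + 2*sqrt(2)*z + (C2*sin(sqrt(6)*z/4) + C3*cos(sqrt(6)*z/4))*exp(-sqrt(2)*z/4)


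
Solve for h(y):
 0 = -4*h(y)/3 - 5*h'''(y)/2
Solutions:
 h(y) = C3*exp(-2*15^(2/3)*y/15) + (C1*sin(3^(1/6)*5^(2/3)*y/5) + C2*cos(3^(1/6)*5^(2/3)*y/5))*exp(15^(2/3)*y/15)


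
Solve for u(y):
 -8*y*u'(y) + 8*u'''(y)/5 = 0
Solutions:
 u(y) = C1 + Integral(C2*airyai(5^(1/3)*y) + C3*airybi(5^(1/3)*y), y)


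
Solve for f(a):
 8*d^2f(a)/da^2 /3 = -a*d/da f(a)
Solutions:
 f(a) = C1 + C2*erf(sqrt(3)*a/4)


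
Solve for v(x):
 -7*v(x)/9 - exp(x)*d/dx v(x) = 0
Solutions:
 v(x) = C1*exp(7*exp(-x)/9)


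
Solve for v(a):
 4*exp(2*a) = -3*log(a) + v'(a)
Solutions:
 v(a) = C1 + 3*a*log(a) - 3*a + 2*exp(2*a)


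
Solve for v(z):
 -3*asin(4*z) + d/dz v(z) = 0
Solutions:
 v(z) = C1 + 3*z*asin(4*z) + 3*sqrt(1 - 16*z^2)/4


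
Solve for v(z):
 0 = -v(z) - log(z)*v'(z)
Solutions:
 v(z) = C1*exp(-li(z))


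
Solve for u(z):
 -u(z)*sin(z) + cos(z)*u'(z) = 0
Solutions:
 u(z) = C1/cos(z)


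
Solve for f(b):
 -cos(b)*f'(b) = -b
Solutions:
 f(b) = C1 + Integral(b/cos(b), b)


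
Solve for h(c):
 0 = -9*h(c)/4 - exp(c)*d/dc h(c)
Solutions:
 h(c) = C1*exp(9*exp(-c)/4)


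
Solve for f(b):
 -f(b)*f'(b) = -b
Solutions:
 f(b) = -sqrt(C1 + b^2)
 f(b) = sqrt(C1 + b^2)


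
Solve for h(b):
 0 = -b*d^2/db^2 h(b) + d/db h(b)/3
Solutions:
 h(b) = C1 + C2*b^(4/3)


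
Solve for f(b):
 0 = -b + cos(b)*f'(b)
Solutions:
 f(b) = C1 + Integral(b/cos(b), b)


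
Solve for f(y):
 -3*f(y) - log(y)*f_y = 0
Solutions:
 f(y) = C1*exp(-3*li(y))


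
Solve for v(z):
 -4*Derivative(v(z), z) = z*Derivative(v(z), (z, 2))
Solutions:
 v(z) = C1 + C2/z^3


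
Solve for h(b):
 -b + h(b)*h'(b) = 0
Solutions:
 h(b) = -sqrt(C1 + b^2)
 h(b) = sqrt(C1 + b^2)


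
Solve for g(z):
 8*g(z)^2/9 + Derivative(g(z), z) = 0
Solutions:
 g(z) = 9/(C1 + 8*z)


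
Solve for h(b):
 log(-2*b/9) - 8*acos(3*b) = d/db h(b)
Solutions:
 h(b) = C1 + b*log(-b) - 8*b*acos(3*b) - 2*b*log(3) - b + b*log(2) + 8*sqrt(1 - 9*b^2)/3


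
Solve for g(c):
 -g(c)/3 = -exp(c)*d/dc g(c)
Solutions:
 g(c) = C1*exp(-exp(-c)/3)


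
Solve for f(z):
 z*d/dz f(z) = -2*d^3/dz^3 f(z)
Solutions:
 f(z) = C1 + Integral(C2*airyai(-2^(2/3)*z/2) + C3*airybi(-2^(2/3)*z/2), z)


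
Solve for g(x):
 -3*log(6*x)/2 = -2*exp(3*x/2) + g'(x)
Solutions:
 g(x) = C1 - 3*x*log(x)/2 + 3*x*(1 - log(6))/2 + 4*exp(3*x/2)/3


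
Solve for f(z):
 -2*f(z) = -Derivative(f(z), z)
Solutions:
 f(z) = C1*exp(2*z)


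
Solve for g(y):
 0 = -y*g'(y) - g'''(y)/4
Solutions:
 g(y) = C1 + Integral(C2*airyai(-2^(2/3)*y) + C3*airybi(-2^(2/3)*y), y)


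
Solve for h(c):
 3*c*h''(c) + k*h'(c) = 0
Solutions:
 h(c) = C1 + c^(1 - re(k)/3)*(C2*sin(log(c)*Abs(im(k))/3) + C3*cos(log(c)*im(k)/3))


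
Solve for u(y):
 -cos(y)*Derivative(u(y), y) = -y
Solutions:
 u(y) = C1 + Integral(y/cos(y), y)


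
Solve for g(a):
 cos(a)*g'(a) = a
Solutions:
 g(a) = C1 + Integral(a/cos(a), a)


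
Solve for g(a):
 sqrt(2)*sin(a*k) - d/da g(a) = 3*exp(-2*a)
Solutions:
 g(a) = C1 + 3*exp(-2*a)/2 - sqrt(2)*cos(a*k)/k


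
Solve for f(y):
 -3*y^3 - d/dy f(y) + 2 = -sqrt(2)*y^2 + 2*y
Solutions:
 f(y) = C1 - 3*y^4/4 + sqrt(2)*y^3/3 - y^2 + 2*y


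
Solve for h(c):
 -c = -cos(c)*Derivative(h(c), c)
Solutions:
 h(c) = C1 + Integral(c/cos(c), c)


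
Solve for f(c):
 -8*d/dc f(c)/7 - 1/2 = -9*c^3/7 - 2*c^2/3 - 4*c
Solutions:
 f(c) = C1 + 9*c^4/32 + 7*c^3/36 + 7*c^2/4 - 7*c/16


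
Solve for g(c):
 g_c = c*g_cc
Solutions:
 g(c) = C1 + C2*c^2


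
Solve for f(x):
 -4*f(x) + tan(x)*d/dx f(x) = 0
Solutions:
 f(x) = C1*sin(x)^4


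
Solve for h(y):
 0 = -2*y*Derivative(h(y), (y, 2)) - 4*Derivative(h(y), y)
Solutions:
 h(y) = C1 + C2/y


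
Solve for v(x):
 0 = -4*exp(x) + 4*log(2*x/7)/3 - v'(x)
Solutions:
 v(x) = C1 + 4*x*log(x)/3 + 4*x*(-log(7) - 1 + log(2))/3 - 4*exp(x)


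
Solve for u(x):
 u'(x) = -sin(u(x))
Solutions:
 u(x) = -acos((-C1 - exp(2*x))/(C1 - exp(2*x))) + 2*pi
 u(x) = acos((-C1 - exp(2*x))/(C1 - exp(2*x)))


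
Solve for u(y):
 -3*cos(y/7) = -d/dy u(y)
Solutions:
 u(y) = C1 + 21*sin(y/7)


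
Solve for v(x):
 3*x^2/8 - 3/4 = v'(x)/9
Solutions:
 v(x) = C1 + 9*x^3/8 - 27*x/4


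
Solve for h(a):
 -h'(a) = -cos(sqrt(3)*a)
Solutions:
 h(a) = C1 + sqrt(3)*sin(sqrt(3)*a)/3


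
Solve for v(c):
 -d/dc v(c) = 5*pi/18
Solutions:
 v(c) = C1 - 5*pi*c/18


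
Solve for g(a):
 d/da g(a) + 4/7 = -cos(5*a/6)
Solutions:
 g(a) = C1 - 4*a/7 - 6*sin(5*a/6)/5


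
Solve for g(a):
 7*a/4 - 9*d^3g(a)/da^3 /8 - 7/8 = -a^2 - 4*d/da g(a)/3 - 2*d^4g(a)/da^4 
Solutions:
 g(a) = C1 + C2*exp(a*(27*3^(1/3)/(64*sqrt(3934) + 4015)^(1/3) + 18 + 3^(2/3)*(64*sqrt(3934) + 4015)^(1/3))/96)*sin(3^(1/6)*a*(-(64*sqrt(3934) + 4015)^(1/3) + 9*3^(2/3)/(64*sqrt(3934) + 4015)^(1/3))/32) + C3*exp(a*(27*3^(1/3)/(64*sqrt(3934) + 4015)^(1/3) + 18 + 3^(2/3)*(64*sqrt(3934) + 4015)^(1/3))/96)*cos(3^(1/6)*a*(-(64*sqrt(3934) + 4015)^(1/3) + 9*3^(2/3)/(64*sqrt(3934) + 4015)^(1/3))/32) + C4*exp(a*(-3^(2/3)*(64*sqrt(3934) + 4015)^(1/3) - 27*3^(1/3)/(64*sqrt(3934) + 4015)^(1/3) + 9)/48) - a^3/4 - 21*a^2/32 - 39*a/64


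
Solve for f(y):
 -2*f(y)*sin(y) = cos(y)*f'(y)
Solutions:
 f(y) = C1*cos(y)^2


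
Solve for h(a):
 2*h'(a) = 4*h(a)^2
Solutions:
 h(a) = -1/(C1 + 2*a)


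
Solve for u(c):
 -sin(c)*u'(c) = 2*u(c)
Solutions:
 u(c) = C1*(cos(c) + 1)/(cos(c) - 1)


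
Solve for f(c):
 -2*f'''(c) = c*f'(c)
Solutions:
 f(c) = C1 + Integral(C2*airyai(-2^(2/3)*c/2) + C3*airybi(-2^(2/3)*c/2), c)


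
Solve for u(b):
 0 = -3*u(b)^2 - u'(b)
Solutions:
 u(b) = 1/(C1 + 3*b)


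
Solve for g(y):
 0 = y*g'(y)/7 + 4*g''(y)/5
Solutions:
 g(y) = C1 + C2*erf(sqrt(70)*y/28)


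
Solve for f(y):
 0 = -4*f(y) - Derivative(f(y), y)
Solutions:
 f(y) = C1*exp(-4*y)


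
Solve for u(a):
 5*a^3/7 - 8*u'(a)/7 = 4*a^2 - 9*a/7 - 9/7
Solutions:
 u(a) = C1 + 5*a^4/32 - 7*a^3/6 + 9*a^2/16 + 9*a/8


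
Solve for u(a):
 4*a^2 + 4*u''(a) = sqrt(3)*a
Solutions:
 u(a) = C1 + C2*a - a^4/12 + sqrt(3)*a^3/24


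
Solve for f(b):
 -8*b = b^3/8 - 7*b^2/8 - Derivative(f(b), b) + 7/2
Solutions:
 f(b) = C1 + b^4/32 - 7*b^3/24 + 4*b^2 + 7*b/2


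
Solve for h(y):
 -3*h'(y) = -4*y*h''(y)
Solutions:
 h(y) = C1 + C2*y^(7/4)


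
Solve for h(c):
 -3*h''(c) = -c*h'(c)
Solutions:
 h(c) = C1 + C2*erfi(sqrt(6)*c/6)


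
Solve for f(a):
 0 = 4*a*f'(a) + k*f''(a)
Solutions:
 f(a) = C1 + C2*sqrt(k)*erf(sqrt(2)*a*sqrt(1/k))


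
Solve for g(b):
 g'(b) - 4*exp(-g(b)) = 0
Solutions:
 g(b) = log(C1 + 4*b)


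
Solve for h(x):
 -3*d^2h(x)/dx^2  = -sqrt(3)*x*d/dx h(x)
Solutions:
 h(x) = C1 + C2*erfi(sqrt(2)*3^(3/4)*x/6)


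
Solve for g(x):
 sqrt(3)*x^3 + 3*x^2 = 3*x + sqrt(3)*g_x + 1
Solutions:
 g(x) = C1 + x^4/4 + sqrt(3)*x^3/3 - sqrt(3)*x^2/2 - sqrt(3)*x/3


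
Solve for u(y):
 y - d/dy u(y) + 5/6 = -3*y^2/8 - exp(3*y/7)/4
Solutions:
 u(y) = C1 + y^3/8 + y^2/2 + 5*y/6 + 7*exp(3*y/7)/12


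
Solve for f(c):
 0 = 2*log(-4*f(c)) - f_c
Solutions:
 -Integral(1/(log(-_y) + 2*log(2)), (_y, f(c)))/2 = C1 - c


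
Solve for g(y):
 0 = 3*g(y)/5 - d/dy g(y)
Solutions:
 g(y) = C1*exp(3*y/5)


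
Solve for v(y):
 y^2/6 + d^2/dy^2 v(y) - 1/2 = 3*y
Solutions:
 v(y) = C1 + C2*y - y^4/72 + y^3/2 + y^2/4


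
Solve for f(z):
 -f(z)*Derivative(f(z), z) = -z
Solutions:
 f(z) = -sqrt(C1 + z^2)
 f(z) = sqrt(C1 + z^2)


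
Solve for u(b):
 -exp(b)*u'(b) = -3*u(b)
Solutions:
 u(b) = C1*exp(-3*exp(-b))


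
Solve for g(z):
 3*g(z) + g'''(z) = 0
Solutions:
 g(z) = C3*exp(-3^(1/3)*z) + (C1*sin(3^(5/6)*z/2) + C2*cos(3^(5/6)*z/2))*exp(3^(1/3)*z/2)


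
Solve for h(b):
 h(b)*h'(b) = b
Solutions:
 h(b) = -sqrt(C1 + b^2)
 h(b) = sqrt(C1 + b^2)


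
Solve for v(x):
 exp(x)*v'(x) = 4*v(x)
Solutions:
 v(x) = C1*exp(-4*exp(-x))


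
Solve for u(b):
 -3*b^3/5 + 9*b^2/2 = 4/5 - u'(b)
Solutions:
 u(b) = C1 + 3*b^4/20 - 3*b^3/2 + 4*b/5


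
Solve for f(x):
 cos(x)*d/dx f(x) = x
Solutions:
 f(x) = C1 + Integral(x/cos(x), x)


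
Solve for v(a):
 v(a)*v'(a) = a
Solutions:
 v(a) = -sqrt(C1 + a^2)
 v(a) = sqrt(C1 + a^2)


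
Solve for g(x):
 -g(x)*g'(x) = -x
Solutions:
 g(x) = -sqrt(C1 + x^2)
 g(x) = sqrt(C1 + x^2)


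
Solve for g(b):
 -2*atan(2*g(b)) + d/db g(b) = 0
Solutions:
 Integral(1/atan(2*_y), (_y, g(b))) = C1 + 2*b


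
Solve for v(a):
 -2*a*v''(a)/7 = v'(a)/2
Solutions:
 v(a) = C1 + C2/a^(3/4)


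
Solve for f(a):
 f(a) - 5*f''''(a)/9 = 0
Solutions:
 f(a) = C1*exp(-sqrt(3)*5^(3/4)*a/5) + C2*exp(sqrt(3)*5^(3/4)*a/5) + C3*sin(sqrt(3)*5^(3/4)*a/5) + C4*cos(sqrt(3)*5^(3/4)*a/5)


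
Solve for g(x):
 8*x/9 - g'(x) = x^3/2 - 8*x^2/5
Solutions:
 g(x) = C1 - x^4/8 + 8*x^3/15 + 4*x^2/9


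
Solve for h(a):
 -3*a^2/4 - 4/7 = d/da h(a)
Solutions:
 h(a) = C1 - a^3/4 - 4*a/7


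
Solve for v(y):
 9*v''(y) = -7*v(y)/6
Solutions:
 v(y) = C1*sin(sqrt(42)*y/18) + C2*cos(sqrt(42)*y/18)


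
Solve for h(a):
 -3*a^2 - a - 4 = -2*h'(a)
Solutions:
 h(a) = C1 + a^3/2 + a^2/4 + 2*a


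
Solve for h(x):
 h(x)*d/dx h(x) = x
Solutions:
 h(x) = -sqrt(C1 + x^2)
 h(x) = sqrt(C1 + x^2)


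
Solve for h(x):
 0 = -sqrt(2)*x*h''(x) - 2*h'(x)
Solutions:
 h(x) = C1 + C2*x^(1 - sqrt(2))


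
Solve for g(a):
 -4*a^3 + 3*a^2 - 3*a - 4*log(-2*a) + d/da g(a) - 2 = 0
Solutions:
 g(a) = C1 + a^4 - a^3 + 3*a^2/2 + 4*a*log(-a) + 2*a*(-1 + 2*log(2))


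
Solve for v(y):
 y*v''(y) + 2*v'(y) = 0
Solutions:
 v(y) = C1 + C2/y


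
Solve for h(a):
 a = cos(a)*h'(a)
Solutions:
 h(a) = C1 + Integral(a/cos(a), a)


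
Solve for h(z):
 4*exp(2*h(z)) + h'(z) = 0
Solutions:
 h(z) = log(-sqrt(-1/(C1 - 4*z))) - log(2)/2
 h(z) = log(-1/(C1 - 4*z))/2 - log(2)/2


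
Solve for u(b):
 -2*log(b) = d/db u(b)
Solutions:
 u(b) = C1 - 2*b*log(b) + 2*b


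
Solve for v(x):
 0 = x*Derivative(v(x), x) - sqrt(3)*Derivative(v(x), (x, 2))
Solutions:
 v(x) = C1 + C2*erfi(sqrt(2)*3^(3/4)*x/6)


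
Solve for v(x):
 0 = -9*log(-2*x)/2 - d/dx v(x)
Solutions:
 v(x) = C1 - 9*x*log(-x)/2 + 9*x*(1 - log(2))/2


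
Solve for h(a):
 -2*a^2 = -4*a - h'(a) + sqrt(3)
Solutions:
 h(a) = C1 + 2*a^3/3 - 2*a^2 + sqrt(3)*a


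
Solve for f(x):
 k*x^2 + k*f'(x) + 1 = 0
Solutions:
 f(x) = C1 - x^3/3 - x/k


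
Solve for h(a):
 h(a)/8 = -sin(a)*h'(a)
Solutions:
 h(a) = C1*(cos(a) + 1)^(1/16)/(cos(a) - 1)^(1/16)


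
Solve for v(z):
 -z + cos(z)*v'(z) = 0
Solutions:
 v(z) = C1 + Integral(z/cos(z), z)


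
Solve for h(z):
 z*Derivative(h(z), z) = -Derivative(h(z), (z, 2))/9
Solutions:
 h(z) = C1 + C2*erf(3*sqrt(2)*z/2)


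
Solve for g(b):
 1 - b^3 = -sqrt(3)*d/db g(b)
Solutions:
 g(b) = C1 + sqrt(3)*b^4/12 - sqrt(3)*b/3


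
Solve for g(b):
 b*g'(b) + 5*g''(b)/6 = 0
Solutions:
 g(b) = C1 + C2*erf(sqrt(15)*b/5)


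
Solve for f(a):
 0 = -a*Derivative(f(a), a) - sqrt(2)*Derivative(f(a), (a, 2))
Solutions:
 f(a) = C1 + C2*erf(2^(1/4)*a/2)


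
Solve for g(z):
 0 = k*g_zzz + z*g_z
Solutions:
 g(z) = C1 + Integral(C2*airyai(z*(-1/k)^(1/3)) + C3*airybi(z*(-1/k)^(1/3)), z)


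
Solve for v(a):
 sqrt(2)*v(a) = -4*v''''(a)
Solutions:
 v(a) = (C1*sin(2^(1/8)*a/2) + C2*cos(2^(1/8)*a/2))*exp(-2^(1/8)*a/2) + (C3*sin(2^(1/8)*a/2) + C4*cos(2^(1/8)*a/2))*exp(2^(1/8)*a/2)


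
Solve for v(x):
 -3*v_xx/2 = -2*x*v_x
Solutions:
 v(x) = C1 + C2*erfi(sqrt(6)*x/3)


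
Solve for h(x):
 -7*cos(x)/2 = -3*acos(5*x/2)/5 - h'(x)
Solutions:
 h(x) = C1 - 3*x*acos(5*x/2)/5 + 3*sqrt(4 - 25*x^2)/25 + 7*sin(x)/2


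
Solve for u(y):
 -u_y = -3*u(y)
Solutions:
 u(y) = C1*exp(3*y)


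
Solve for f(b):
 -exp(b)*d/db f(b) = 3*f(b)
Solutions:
 f(b) = C1*exp(3*exp(-b))


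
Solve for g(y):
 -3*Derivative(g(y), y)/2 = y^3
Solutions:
 g(y) = C1 - y^4/6


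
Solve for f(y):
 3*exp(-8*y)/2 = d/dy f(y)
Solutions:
 f(y) = C1 - 3*exp(-8*y)/16


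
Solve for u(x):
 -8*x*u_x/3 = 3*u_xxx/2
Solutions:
 u(x) = C1 + Integral(C2*airyai(-2*6^(1/3)*x/3) + C3*airybi(-2*6^(1/3)*x/3), x)


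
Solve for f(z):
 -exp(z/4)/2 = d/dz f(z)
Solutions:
 f(z) = C1 - 2*exp(z/4)


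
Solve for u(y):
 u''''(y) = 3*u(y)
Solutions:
 u(y) = C1*exp(-3^(1/4)*y) + C2*exp(3^(1/4)*y) + C3*sin(3^(1/4)*y) + C4*cos(3^(1/4)*y)


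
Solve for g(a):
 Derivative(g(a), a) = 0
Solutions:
 g(a) = C1


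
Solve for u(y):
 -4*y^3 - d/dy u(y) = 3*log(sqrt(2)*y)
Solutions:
 u(y) = C1 - y^4 - 3*y*log(y) - 3*y*log(2)/2 + 3*y


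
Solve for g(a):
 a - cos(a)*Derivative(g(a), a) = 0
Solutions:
 g(a) = C1 + Integral(a/cos(a), a)


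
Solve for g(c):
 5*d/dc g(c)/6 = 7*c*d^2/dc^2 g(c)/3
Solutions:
 g(c) = C1 + C2*c^(19/14)


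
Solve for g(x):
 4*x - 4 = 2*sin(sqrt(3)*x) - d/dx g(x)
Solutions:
 g(x) = C1 - 2*x^2 + 4*x - 2*sqrt(3)*cos(sqrt(3)*x)/3


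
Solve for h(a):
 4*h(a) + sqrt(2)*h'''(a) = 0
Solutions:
 h(a) = C3*exp(-sqrt(2)*a) + (C1*sin(sqrt(6)*a/2) + C2*cos(sqrt(6)*a/2))*exp(sqrt(2)*a/2)


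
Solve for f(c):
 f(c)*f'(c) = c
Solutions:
 f(c) = -sqrt(C1 + c^2)
 f(c) = sqrt(C1 + c^2)


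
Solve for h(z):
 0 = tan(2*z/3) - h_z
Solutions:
 h(z) = C1 - 3*log(cos(2*z/3))/2


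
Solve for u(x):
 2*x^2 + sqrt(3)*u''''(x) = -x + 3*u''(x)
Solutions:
 u(x) = C1 + C2*x + C3*exp(-3^(1/4)*x) + C4*exp(3^(1/4)*x) + x^4/18 + x^3/18 + 2*sqrt(3)*x^2/9


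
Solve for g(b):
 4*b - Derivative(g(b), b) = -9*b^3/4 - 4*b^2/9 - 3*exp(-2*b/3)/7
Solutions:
 g(b) = C1 + 9*b^4/16 + 4*b^3/27 + 2*b^2 - 9*exp(-2*b/3)/14


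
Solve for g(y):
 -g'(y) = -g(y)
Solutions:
 g(y) = C1*exp(y)


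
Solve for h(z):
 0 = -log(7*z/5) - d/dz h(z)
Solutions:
 h(z) = C1 - z*log(z) + z*log(5/7) + z


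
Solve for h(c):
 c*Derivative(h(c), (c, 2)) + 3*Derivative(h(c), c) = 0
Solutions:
 h(c) = C1 + C2/c^2


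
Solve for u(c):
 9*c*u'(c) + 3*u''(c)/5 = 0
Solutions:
 u(c) = C1 + C2*erf(sqrt(30)*c/2)


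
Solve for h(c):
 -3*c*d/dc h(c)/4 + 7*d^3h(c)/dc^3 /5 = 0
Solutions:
 h(c) = C1 + Integral(C2*airyai(1470^(1/3)*c/14) + C3*airybi(1470^(1/3)*c/14), c)


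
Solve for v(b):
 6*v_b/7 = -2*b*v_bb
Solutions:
 v(b) = C1 + C2*b^(4/7)


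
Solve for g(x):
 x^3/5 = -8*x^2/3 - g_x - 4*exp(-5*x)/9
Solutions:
 g(x) = C1 - x^4/20 - 8*x^3/9 + 4*exp(-5*x)/45


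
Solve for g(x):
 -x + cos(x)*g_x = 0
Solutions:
 g(x) = C1 + Integral(x/cos(x), x)


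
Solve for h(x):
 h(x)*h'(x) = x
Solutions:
 h(x) = -sqrt(C1 + x^2)
 h(x) = sqrt(C1 + x^2)


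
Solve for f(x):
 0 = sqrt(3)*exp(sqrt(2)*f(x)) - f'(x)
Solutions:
 f(x) = sqrt(2)*(2*log(-1/(C1 + sqrt(3)*x)) - log(2))/4


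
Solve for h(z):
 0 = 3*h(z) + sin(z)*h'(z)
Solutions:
 h(z) = C1*(cos(z) + 1)^(3/2)/(cos(z) - 1)^(3/2)


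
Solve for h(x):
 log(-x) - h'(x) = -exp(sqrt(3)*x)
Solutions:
 h(x) = C1 + x*log(-x) - x + sqrt(3)*exp(sqrt(3)*x)/3


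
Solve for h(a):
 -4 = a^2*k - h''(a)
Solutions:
 h(a) = C1 + C2*a + a^4*k/12 + 2*a^2


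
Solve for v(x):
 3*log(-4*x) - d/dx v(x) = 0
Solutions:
 v(x) = C1 + 3*x*log(-x) + 3*x*(-1 + 2*log(2))


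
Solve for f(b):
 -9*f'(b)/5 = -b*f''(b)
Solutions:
 f(b) = C1 + C2*b^(14/5)


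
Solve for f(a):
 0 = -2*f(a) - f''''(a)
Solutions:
 f(a) = (C1*sin(2^(3/4)*a/2) + C2*cos(2^(3/4)*a/2))*exp(-2^(3/4)*a/2) + (C3*sin(2^(3/4)*a/2) + C4*cos(2^(3/4)*a/2))*exp(2^(3/4)*a/2)


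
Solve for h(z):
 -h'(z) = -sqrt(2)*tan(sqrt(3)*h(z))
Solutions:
 h(z) = sqrt(3)*(pi - asin(C1*exp(sqrt(6)*z)))/3
 h(z) = sqrt(3)*asin(C1*exp(sqrt(6)*z))/3


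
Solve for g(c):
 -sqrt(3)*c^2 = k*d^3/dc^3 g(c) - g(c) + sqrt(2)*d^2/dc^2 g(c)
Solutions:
 g(c) = C1*exp(-c*((sqrt(((-27 + 4*sqrt(2)/k^2)^2 - 32/k^4)/k^2)/2 - 27/(2*k) + 2*sqrt(2)/k^3)^(1/3) + sqrt(2)/k + 2/(k^2*(sqrt(((-27 + 4*sqrt(2)/k^2)^2 - 32/k^4)/k^2)/2 - 27/(2*k) + 2*sqrt(2)/k^3)^(1/3)))/3) + C2*exp(c*((sqrt(((-27 + 4*sqrt(2)/k^2)^2 - 32/k^4)/k^2)/2 - 27/(2*k) + 2*sqrt(2)/k^3)^(1/3) - sqrt(3)*I*(sqrt(((-27 + 4*sqrt(2)/k^2)^2 - 32/k^4)/k^2)/2 - 27/(2*k) + 2*sqrt(2)/k^3)^(1/3) - 2*sqrt(2)/k - 8/(k^2*(-1 + sqrt(3)*I)*(sqrt(((-27 + 4*sqrt(2)/k^2)^2 - 32/k^4)/k^2)/2 - 27/(2*k) + 2*sqrt(2)/k^3)^(1/3)))/6) + C3*exp(c*((sqrt(((-27 + 4*sqrt(2)/k^2)^2 - 32/k^4)/k^2)/2 - 27/(2*k) + 2*sqrt(2)/k^3)^(1/3) + sqrt(3)*I*(sqrt(((-27 + 4*sqrt(2)/k^2)^2 - 32/k^4)/k^2)/2 - 27/(2*k) + 2*sqrt(2)/k^3)^(1/3) - 2*sqrt(2)/k + 8/(k^2*(1 + sqrt(3)*I)*(sqrt(((-27 + 4*sqrt(2)/k^2)^2 - 32/k^4)/k^2)/2 - 27/(2*k) + 2*sqrt(2)/k^3)^(1/3)))/6) + sqrt(3)*c^2 + 2*sqrt(6)


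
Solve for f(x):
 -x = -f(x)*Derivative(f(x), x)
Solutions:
 f(x) = -sqrt(C1 + x^2)
 f(x) = sqrt(C1 + x^2)


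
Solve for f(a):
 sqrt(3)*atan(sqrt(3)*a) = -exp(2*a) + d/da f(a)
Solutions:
 f(a) = C1 + sqrt(3)*(a*atan(sqrt(3)*a) - sqrt(3)*log(3*a^2 + 1)/6) + exp(2*a)/2


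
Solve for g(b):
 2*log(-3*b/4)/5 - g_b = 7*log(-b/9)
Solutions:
 g(b) = C1 - 33*b*log(-b)/5 + b*(-4*log(2) + 33 + 72*log(3))/5


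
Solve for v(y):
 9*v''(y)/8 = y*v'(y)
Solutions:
 v(y) = C1 + C2*erfi(2*y/3)


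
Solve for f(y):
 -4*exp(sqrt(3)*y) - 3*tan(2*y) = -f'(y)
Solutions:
 f(y) = C1 + 4*sqrt(3)*exp(sqrt(3)*y)/3 - 3*log(cos(2*y))/2


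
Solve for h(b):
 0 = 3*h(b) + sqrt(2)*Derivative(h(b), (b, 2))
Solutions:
 h(b) = C1*sin(2^(3/4)*sqrt(3)*b/2) + C2*cos(2^(3/4)*sqrt(3)*b/2)


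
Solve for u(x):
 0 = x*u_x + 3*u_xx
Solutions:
 u(x) = C1 + C2*erf(sqrt(6)*x/6)


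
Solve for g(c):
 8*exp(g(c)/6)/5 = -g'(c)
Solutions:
 g(c) = 6*log(1/(C1 + 8*c)) + 6*log(30)


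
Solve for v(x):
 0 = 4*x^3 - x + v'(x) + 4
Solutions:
 v(x) = C1 - x^4 + x^2/2 - 4*x


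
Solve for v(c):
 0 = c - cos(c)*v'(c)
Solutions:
 v(c) = C1 + Integral(c/cos(c), c)


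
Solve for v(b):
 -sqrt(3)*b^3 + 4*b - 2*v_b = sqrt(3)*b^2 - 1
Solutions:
 v(b) = C1 - sqrt(3)*b^4/8 - sqrt(3)*b^3/6 + b^2 + b/2


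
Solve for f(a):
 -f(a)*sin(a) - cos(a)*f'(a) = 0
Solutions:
 f(a) = C1*cos(a)


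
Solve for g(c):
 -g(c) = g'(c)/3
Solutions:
 g(c) = C1*exp(-3*c)


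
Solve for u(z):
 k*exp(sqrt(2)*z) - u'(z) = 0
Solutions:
 u(z) = C1 + sqrt(2)*k*exp(sqrt(2)*z)/2


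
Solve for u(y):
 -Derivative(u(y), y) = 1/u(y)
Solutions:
 u(y) = -sqrt(C1 - 2*y)
 u(y) = sqrt(C1 - 2*y)


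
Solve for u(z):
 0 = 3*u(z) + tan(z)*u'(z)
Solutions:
 u(z) = C1/sin(z)^3


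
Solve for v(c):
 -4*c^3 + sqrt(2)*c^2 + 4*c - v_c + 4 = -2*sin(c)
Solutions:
 v(c) = C1 - c^4 + sqrt(2)*c^3/3 + 2*c^2 + 4*c - 2*cos(c)


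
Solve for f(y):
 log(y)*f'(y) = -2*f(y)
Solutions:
 f(y) = C1*exp(-2*li(y))


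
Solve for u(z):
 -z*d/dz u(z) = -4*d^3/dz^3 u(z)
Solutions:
 u(z) = C1 + Integral(C2*airyai(2^(1/3)*z/2) + C3*airybi(2^(1/3)*z/2), z)


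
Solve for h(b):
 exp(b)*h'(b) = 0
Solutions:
 h(b) = C1


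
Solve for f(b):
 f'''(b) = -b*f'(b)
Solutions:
 f(b) = C1 + Integral(C2*airyai(-b) + C3*airybi(-b), b)


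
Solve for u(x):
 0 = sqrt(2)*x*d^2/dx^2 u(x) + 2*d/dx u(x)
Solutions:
 u(x) = C1 + C2*x^(1 - sqrt(2))


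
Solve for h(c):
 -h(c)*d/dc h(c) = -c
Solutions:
 h(c) = -sqrt(C1 + c^2)
 h(c) = sqrt(C1 + c^2)


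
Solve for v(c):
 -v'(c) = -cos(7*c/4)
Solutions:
 v(c) = C1 + 4*sin(7*c/4)/7


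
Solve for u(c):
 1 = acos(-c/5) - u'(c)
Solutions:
 u(c) = C1 + c*acos(-c/5) - c + sqrt(25 - c^2)


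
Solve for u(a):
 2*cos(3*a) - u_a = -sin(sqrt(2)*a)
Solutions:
 u(a) = C1 + 2*sin(3*a)/3 - sqrt(2)*cos(sqrt(2)*a)/2


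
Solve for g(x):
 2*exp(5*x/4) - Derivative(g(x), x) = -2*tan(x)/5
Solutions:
 g(x) = C1 + 8*exp(5*x/4)/5 - 2*log(cos(x))/5


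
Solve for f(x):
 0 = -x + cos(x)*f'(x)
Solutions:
 f(x) = C1 + Integral(x/cos(x), x)


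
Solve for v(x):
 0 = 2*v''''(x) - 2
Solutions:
 v(x) = C1 + C2*x + C3*x^2 + C4*x^3 + x^4/24


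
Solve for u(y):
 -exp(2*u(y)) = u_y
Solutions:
 u(y) = log(-sqrt(-1/(C1 - y))) - log(2)/2
 u(y) = log(-1/(C1 - y))/2 - log(2)/2


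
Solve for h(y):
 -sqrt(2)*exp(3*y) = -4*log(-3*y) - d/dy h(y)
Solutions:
 h(y) = C1 - 4*y*log(-y) + 4*y*(1 - log(3)) + sqrt(2)*exp(3*y)/3


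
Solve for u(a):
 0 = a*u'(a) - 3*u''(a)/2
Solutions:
 u(a) = C1 + C2*erfi(sqrt(3)*a/3)


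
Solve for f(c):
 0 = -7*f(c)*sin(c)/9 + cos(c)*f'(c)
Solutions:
 f(c) = C1/cos(c)^(7/9)


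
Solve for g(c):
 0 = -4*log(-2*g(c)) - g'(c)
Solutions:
 Integral(1/(log(-_y) + log(2)), (_y, g(c)))/4 = C1 - c


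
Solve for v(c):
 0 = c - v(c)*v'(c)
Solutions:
 v(c) = -sqrt(C1 + c^2)
 v(c) = sqrt(C1 + c^2)


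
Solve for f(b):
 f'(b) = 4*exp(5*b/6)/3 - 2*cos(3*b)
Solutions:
 f(b) = C1 + 8*exp(5*b/6)/5 - 2*sin(3*b)/3


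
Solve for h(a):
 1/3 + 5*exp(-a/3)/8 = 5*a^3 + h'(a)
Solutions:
 h(a) = C1 - 5*a^4/4 + a/3 - 15*exp(-a/3)/8


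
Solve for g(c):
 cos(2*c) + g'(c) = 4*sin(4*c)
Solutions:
 g(c) = C1 - sin(2*c)/2 - cos(4*c)


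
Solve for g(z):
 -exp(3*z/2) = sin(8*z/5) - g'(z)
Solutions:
 g(z) = C1 + 2*exp(3*z/2)/3 - 5*cos(8*z/5)/8


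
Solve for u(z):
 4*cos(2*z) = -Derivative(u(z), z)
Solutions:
 u(z) = C1 - 2*sin(2*z)


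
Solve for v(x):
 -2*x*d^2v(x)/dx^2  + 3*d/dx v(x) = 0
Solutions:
 v(x) = C1 + C2*x^(5/2)


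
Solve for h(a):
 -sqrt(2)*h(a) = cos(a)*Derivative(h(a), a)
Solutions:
 h(a) = C1*(sin(a) - 1)^(sqrt(2)/2)/(sin(a) + 1)^(sqrt(2)/2)


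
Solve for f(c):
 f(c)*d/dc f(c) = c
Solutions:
 f(c) = -sqrt(C1 + c^2)
 f(c) = sqrt(C1 + c^2)


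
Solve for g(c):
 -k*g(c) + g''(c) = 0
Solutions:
 g(c) = C1*exp(-c*sqrt(k)) + C2*exp(c*sqrt(k))


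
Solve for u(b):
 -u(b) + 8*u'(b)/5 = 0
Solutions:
 u(b) = C1*exp(5*b/8)


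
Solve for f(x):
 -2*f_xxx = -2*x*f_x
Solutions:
 f(x) = C1 + Integral(C2*airyai(x) + C3*airybi(x), x)


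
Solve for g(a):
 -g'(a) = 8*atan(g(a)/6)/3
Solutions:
 Integral(1/atan(_y/6), (_y, g(a))) = C1 - 8*a/3


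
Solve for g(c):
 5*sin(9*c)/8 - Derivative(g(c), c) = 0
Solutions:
 g(c) = C1 - 5*cos(9*c)/72


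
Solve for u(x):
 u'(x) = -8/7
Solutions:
 u(x) = C1 - 8*x/7


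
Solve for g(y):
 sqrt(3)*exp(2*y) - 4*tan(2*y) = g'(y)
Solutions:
 g(y) = C1 + sqrt(3)*exp(2*y)/2 + 2*log(cos(2*y))


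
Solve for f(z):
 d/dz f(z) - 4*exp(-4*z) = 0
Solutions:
 f(z) = C1 - exp(-4*z)


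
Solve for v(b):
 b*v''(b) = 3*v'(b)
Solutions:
 v(b) = C1 + C2*b^4


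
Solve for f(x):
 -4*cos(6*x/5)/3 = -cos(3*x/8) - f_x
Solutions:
 f(x) = C1 - 8*sin(3*x/8)/3 + 10*sin(6*x/5)/9


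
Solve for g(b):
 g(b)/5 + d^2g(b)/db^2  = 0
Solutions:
 g(b) = C1*sin(sqrt(5)*b/5) + C2*cos(sqrt(5)*b/5)


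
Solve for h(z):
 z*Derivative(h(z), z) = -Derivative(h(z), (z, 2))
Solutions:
 h(z) = C1 + C2*erf(sqrt(2)*z/2)


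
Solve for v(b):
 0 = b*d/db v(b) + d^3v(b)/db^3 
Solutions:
 v(b) = C1 + Integral(C2*airyai(-b) + C3*airybi(-b), b)


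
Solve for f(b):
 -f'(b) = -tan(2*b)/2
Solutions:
 f(b) = C1 - log(cos(2*b))/4


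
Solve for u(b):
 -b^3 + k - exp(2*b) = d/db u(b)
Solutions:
 u(b) = C1 - b^4/4 + b*k - exp(2*b)/2


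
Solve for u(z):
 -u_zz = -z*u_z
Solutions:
 u(z) = C1 + C2*erfi(sqrt(2)*z/2)


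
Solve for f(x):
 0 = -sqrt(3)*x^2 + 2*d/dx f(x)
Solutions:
 f(x) = C1 + sqrt(3)*x^3/6


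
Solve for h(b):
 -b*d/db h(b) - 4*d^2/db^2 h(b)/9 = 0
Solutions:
 h(b) = C1 + C2*erf(3*sqrt(2)*b/4)


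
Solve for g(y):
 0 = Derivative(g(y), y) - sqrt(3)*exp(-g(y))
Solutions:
 g(y) = log(C1 + sqrt(3)*y)


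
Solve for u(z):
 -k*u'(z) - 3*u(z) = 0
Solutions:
 u(z) = C1*exp(-3*z/k)


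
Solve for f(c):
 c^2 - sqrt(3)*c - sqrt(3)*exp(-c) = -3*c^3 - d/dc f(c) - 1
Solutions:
 f(c) = C1 - 3*c^4/4 - c^3/3 + sqrt(3)*c^2/2 - c - sqrt(3)*exp(-c)


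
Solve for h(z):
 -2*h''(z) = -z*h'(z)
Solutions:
 h(z) = C1 + C2*erfi(z/2)


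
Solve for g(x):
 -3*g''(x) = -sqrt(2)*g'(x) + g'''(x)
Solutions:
 g(x) = C1 + C2*exp(x*(-3 + sqrt(4*sqrt(2) + 9))/2) + C3*exp(-x*(3 + sqrt(4*sqrt(2) + 9))/2)


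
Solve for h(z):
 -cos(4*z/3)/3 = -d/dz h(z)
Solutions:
 h(z) = C1 + sin(4*z/3)/4


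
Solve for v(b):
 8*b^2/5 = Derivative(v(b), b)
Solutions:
 v(b) = C1 + 8*b^3/15


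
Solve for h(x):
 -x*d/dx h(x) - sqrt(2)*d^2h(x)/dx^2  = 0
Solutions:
 h(x) = C1 + C2*erf(2^(1/4)*x/2)


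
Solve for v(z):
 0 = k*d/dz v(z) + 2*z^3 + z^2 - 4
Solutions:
 v(z) = C1 - z^4/(2*k) - z^3/(3*k) + 4*z/k


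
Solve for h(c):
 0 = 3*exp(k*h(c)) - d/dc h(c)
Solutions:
 h(c) = Piecewise((log(-1/(C1*k + 3*c*k))/k, Ne(k, 0)), (nan, True))
 h(c) = Piecewise((C1 + 3*c, Eq(k, 0)), (nan, True))


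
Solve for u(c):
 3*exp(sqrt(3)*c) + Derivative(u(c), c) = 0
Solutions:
 u(c) = C1 - sqrt(3)*exp(sqrt(3)*c)


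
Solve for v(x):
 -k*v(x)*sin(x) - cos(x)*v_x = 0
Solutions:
 v(x) = C1*exp(k*log(cos(x)))


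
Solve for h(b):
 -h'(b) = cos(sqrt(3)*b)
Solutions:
 h(b) = C1 - sqrt(3)*sin(sqrt(3)*b)/3


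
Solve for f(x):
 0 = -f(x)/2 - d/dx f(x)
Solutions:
 f(x) = C1*exp(-x/2)


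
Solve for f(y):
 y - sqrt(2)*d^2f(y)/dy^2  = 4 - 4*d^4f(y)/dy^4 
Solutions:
 f(y) = C1 + C2*y + C3*exp(-2^(1/4)*y/2) + C4*exp(2^(1/4)*y/2) + sqrt(2)*y^3/12 - sqrt(2)*y^2


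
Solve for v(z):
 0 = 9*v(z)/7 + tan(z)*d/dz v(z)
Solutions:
 v(z) = C1/sin(z)^(9/7)


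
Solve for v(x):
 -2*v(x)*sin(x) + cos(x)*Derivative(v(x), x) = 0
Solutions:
 v(x) = C1/cos(x)^2


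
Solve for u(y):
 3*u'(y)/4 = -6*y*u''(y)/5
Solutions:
 u(y) = C1 + C2*y^(3/8)


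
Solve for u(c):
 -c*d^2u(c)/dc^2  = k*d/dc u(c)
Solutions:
 u(c) = C1 + c^(1 - re(k))*(C2*sin(log(c)*Abs(im(k))) + C3*cos(log(c)*im(k)))


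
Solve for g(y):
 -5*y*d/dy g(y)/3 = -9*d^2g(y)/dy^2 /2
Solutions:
 g(y) = C1 + C2*erfi(sqrt(15)*y/9)


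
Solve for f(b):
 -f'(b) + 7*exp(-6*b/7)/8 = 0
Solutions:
 f(b) = C1 - 49*exp(-6*b/7)/48


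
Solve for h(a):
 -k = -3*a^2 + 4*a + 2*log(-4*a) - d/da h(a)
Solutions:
 h(a) = C1 - a^3 + 2*a^2 + a*(k - 2 + 4*log(2)) + 2*a*log(-a)


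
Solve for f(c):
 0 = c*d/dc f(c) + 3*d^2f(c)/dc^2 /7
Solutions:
 f(c) = C1 + C2*erf(sqrt(42)*c/6)


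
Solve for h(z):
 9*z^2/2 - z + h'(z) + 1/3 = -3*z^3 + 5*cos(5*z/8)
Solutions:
 h(z) = C1 - 3*z^4/4 - 3*z^3/2 + z^2/2 - z/3 + 8*sin(5*z/8)


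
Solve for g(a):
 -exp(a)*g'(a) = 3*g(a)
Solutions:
 g(a) = C1*exp(3*exp(-a))


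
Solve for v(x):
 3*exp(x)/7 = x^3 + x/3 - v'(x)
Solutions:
 v(x) = C1 + x^4/4 + x^2/6 - 3*exp(x)/7


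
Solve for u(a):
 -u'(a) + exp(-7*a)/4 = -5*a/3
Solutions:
 u(a) = C1 + 5*a^2/6 - exp(-7*a)/28


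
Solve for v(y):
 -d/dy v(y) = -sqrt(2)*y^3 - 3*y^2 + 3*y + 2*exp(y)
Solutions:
 v(y) = C1 + sqrt(2)*y^4/4 + y^3 - 3*y^2/2 - 2*exp(y)


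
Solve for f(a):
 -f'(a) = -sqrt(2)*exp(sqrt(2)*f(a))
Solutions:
 f(a) = sqrt(2)*(2*log(-1/(C1 + sqrt(2)*a)) - log(2))/4


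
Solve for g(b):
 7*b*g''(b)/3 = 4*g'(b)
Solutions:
 g(b) = C1 + C2*b^(19/7)


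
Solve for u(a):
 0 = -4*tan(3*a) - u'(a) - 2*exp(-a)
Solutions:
 u(a) = C1 - 2*log(tan(3*a)^2 + 1)/3 + 2*exp(-a)


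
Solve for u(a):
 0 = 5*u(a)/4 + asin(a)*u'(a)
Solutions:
 u(a) = C1*exp(-5*Integral(1/asin(a), a)/4)


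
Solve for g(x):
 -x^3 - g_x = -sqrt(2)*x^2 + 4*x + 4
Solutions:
 g(x) = C1 - x^4/4 + sqrt(2)*x^3/3 - 2*x^2 - 4*x


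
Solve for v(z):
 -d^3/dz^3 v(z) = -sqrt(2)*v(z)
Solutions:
 v(z) = C3*exp(2^(1/6)*z) + (C1*sin(2^(1/6)*sqrt(3)*z/2) + C2*cos(2^(1/6)*sqrt(3)*z/2))*exp(-2^(1/6)*z/2)


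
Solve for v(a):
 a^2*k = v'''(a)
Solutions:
 v(a) = C1 + C2*a + C3*a^2 + a^5*k/60


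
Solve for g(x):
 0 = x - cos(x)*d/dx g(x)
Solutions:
 g(x) = C1 + Integral(x/cos(x), x)


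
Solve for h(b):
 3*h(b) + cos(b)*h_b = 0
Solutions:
 h(b) = C1*(sin(b) - 1)^(3/2)/(sin(b) + 1)^(3/2)


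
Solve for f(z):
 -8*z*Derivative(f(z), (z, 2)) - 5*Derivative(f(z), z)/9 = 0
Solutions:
 f(z) = C1 + C2*z^(67/72)


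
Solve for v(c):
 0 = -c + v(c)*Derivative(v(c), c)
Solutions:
 v(c) = -sqrt(C1 + c^2)
 v(c) = sqrt(C1 + c^2)


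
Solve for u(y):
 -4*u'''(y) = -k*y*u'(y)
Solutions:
 u(y) = C1 + Integral(C2*airyai(2^(1/3)*k^(1/3)*y/2) + C3*airybi(2^(1/3)*k^(1/3)*y/2), y)


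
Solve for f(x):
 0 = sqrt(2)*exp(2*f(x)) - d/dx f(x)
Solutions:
 f(x) = log(-sqrt(-1/(C1 + sqrt(2)*x))) - log(2)/2
 f(x) = log(-1/(C1 + sqrt(2)*x))/2 - log(2)/2


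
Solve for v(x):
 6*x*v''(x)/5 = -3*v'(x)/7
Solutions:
 v(x) = C1 + C2*x^(9/14)


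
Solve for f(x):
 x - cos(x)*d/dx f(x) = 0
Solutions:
 f(x) = C1 + Integral(x/cos(x), x)


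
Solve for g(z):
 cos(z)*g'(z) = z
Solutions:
 g(z) = C1 + Integral(z/cos(z), z)


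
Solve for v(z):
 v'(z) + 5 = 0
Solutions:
 v(z) = C1 - 5*z


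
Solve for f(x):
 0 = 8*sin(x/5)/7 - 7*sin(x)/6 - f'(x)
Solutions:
 f(x) = C1 - 40*cos(x/5)/7 + 7*cos(x)/6


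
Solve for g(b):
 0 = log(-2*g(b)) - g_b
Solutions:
 -Integral(1/(log(-_y) + log(2)), (_y, g(b))) = C1 - b


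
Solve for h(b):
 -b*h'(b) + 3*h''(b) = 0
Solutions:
 h(b) = C1 + C2*erfi(sqrt(6)*b/6)


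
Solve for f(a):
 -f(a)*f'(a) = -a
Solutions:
 f(a) = -sqrt(C1 + a^2)
 f(a) = sqrt(C1 + a^2)


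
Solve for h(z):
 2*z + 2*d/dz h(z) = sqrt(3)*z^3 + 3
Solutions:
 h(z) = C1 + sqrt(3)*z^4/8 - z^2/2 + 3*z/2


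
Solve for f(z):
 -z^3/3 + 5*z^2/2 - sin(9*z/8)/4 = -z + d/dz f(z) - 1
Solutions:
 f(z) = C1 - z^4/12 + 5*z^3/6 + z^2/2 + z + 2*cos(9*z/8)/9


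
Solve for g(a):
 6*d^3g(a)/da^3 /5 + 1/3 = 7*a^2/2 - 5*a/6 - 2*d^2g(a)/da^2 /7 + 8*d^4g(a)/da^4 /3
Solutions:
 g(a) = C1 + C2*a + C3*exp(a*(63 - sqrt(12369))/280) + C4*exp(a*(63 + sqrt(12369))/280) + 49*a^4/48 - 6349*a^3/360 + 67193*a^2/200


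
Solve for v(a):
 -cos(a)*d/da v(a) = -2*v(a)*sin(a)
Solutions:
 v(a) = C1/cos(a)^2


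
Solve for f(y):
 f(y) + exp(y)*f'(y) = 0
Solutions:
 f(y) = C1*exp(exp(-y))


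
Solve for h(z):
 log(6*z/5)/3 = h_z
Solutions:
 h(z) = C1 + z*log(z)/3 - z*log(5)/3 - z/3 + z*log(6)/3


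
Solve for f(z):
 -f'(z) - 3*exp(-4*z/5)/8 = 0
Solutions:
 f(z) = C1 + 15*exp(-4*z/5)/32


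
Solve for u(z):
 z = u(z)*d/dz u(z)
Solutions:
 u(z) = -sqrt(C1 + z^2)
 u(z) = sqrt(C1 + z^2)


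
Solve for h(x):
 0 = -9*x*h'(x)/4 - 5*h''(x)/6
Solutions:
 h(x) = C1 + C2*erf(3*sqrt(15)*x/10)


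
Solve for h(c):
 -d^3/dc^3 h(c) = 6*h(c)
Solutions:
 h(c) = C3*exp(-6^(1/3)*c) + (C1*sin(2^(1/3)*3^(5/6)*c/2) + C2*cos(2^(1/3)*3^(5/6)*c/2))*exp(6^(1/3)*c/2)


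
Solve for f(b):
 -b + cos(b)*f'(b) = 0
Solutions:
 f(b) = C1 + Integral(b/cos(b), b)


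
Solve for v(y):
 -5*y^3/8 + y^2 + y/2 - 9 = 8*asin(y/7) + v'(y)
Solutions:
 v(y) = C1 - 5*y^4/32 + y^3/3 + y^2/4 - 8*y*asin(y/7) - 9*y - 8*sqrt(49 - y^2)


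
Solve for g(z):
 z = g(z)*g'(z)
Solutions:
 g(z) = -sqrt(C1 + z^2)
 g(z) = sqrt(C1 + z^2)


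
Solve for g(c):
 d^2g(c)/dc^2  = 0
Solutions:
 g(c) = C1 + C2*c


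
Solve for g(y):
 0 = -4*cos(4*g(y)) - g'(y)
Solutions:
 g(y) = -asin((C1 + exp(32*y))/(C1 - exp(32*y)))/4 + pi/4
 g(y) = asin((C1 + exp(32*y))/(C1 - exp(32*y)))/4


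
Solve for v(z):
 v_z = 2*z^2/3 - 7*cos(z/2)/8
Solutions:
 v(z) = C1 + 2*z^3/9 - 7*sin(z/2)/4
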